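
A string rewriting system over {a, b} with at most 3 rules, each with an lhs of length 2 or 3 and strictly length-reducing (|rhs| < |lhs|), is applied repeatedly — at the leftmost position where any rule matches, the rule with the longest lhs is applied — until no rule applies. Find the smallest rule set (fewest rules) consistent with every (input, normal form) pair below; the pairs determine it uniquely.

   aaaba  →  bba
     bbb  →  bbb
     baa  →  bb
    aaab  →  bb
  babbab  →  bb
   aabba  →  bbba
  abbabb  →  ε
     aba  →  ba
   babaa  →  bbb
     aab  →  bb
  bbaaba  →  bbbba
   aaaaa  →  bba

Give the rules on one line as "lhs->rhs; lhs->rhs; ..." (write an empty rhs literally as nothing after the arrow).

aa->b; ab->b; abb->

  | aaaba => baba => bba
  | bbb
  | baa => bb
  | aaab => bab => bb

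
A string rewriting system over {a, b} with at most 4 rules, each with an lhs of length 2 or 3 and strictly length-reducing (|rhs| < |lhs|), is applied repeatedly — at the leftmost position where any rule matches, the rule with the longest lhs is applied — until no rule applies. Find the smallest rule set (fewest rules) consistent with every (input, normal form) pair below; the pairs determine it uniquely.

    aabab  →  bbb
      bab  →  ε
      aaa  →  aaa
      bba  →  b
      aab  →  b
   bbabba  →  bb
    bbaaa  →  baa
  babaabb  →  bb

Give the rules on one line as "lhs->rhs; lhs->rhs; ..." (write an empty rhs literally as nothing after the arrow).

  | aabab => abbb => bbb
  | bab => ε
  | aaa
  | bba => b

ab->b; aba->bb; bab->; bba->b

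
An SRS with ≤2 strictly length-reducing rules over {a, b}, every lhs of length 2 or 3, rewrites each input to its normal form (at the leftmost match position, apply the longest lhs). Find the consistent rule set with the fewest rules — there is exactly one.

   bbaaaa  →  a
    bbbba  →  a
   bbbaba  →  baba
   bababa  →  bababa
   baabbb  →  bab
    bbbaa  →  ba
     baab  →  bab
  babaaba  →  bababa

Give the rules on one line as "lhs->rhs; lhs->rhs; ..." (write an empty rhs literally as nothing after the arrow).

  | bbaaaa => aaaa => aaa => aa => a
  | bbbba => bba => a
  | bbbaba => baba
  | bababa

aa->a; bb->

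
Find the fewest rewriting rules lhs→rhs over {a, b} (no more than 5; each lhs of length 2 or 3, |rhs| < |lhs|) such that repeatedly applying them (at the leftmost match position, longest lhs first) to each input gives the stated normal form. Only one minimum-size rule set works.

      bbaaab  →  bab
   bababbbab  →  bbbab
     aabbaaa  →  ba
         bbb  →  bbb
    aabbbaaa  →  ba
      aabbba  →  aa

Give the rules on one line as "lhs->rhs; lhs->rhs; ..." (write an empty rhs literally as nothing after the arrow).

aaa->b; aba->aa; abb->; baa->

  | bbaaab => bab
  | bababbbab => baabbbab => bbbab
  | aabbaaa => aaaa => ba
  | bbb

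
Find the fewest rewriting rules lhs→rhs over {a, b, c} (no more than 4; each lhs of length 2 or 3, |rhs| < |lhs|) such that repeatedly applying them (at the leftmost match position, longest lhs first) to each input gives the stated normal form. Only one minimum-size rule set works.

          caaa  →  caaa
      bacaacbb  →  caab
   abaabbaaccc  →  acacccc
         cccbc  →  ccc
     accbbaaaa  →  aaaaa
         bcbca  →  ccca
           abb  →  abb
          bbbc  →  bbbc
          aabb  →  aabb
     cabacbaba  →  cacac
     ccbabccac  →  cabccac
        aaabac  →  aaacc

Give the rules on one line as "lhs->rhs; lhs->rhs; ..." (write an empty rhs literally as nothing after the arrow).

  | caaa
  | bacaacbb => caacbb => caab
  | abaabbaaccc => acabbaaccc => acabaccc => acacccc
  | cccbc => ccc

aba->ac; ba->; bcb->cc; cb->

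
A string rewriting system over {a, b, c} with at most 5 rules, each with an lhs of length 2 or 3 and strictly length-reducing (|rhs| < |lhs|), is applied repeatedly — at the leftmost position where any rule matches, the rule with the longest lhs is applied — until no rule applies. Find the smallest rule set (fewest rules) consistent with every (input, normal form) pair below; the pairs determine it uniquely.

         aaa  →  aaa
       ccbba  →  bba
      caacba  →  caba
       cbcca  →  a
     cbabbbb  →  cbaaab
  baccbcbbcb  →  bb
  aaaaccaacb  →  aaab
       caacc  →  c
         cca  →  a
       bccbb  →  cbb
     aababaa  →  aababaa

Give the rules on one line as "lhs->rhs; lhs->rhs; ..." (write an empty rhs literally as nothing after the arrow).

ac->; bbb->aa; bc->; cc->

  | aaa
  | ccbba => bba
  | caacba => caba
  | cbcca => cca => a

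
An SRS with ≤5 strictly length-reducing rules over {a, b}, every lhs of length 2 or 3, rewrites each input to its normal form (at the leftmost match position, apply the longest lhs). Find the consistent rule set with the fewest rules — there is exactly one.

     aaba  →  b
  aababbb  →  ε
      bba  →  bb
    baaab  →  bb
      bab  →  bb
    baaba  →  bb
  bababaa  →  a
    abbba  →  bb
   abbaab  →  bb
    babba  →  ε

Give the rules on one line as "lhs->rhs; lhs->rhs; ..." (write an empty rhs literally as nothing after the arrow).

aa->; ab->; ba->b; bbb->a

  | aaba => ba => b
  | aababbb => babbb => bbbb => ab => ε
  | bba => bb
  | baaab => baab => bab => bb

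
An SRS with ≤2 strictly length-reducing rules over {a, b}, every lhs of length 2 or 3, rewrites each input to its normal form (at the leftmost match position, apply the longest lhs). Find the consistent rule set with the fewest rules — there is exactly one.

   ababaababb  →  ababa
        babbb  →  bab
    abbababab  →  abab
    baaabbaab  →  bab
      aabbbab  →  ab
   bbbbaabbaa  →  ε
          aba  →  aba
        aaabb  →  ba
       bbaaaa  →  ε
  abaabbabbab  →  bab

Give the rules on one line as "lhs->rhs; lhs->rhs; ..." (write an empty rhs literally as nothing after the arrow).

aa->b; bb->

  | ababaababb => ababbbabb => abababb => ababa
  | babbb => bab
  | abbababab => aababab => bbabab => abab
  | baaabbaab => bbabbaab => abbaab => aaab => bab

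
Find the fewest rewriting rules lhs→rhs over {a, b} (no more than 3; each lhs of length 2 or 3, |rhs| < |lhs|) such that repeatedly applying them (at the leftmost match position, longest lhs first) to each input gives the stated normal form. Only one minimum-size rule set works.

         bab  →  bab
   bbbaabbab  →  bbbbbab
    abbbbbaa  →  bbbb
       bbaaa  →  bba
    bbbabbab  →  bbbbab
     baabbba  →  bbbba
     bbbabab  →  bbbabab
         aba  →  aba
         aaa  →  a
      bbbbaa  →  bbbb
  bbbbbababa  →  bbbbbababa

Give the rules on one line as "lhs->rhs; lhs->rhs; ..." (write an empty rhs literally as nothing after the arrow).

aa->; abb->b

  | bab
  | bbbaabbab => bbbbbab
  | abbbbbaa => bbbbaa => bbbb
  | bbaaa => bba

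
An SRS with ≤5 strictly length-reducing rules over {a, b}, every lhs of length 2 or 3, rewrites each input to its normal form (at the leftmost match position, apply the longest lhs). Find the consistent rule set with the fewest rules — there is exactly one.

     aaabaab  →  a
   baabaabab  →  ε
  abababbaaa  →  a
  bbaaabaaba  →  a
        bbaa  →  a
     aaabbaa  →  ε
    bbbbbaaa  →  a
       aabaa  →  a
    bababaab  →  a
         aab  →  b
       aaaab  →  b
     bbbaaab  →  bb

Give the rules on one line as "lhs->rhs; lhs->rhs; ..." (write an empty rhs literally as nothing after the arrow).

  | aaabaab => abaab => abab => a
  | baabaabab => babaabab => aabab => bab => ε
  | abababbaaa => aabbaaa => bbaaa => bbaa => bba => ba => a
  | bbaaabaaba => bbaabaaba => bbabaaba => baaba => baba => a

aa->; ba->a; baa->ba; bab->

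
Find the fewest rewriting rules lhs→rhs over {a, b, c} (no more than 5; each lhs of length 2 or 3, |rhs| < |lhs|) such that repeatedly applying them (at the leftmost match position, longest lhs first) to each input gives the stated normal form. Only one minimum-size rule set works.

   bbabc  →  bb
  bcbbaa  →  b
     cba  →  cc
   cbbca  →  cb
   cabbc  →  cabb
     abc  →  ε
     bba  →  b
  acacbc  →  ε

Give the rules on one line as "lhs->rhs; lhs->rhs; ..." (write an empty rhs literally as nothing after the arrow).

abc->; ba->c; bc->b; cac->

  | bbabc => bcbc => bbc => bb
  | bcbbaa => bbbaa => bbca => bba => bc => b
  | cba => cc
  | cbbca => cbba => cbc => cb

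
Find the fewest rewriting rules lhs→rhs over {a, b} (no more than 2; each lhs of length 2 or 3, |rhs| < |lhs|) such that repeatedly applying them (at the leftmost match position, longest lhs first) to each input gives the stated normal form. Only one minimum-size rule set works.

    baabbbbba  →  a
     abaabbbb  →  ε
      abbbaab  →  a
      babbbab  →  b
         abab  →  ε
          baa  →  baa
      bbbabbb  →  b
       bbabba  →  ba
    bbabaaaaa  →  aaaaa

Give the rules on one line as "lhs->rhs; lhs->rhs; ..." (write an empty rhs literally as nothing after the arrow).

  | baabbbbba => babbbba => bbbba => bba => a
  | abaabbbb => aabbbb => abbb => bb => ε
  | abbbaab => bbaab => aab => a
  | babbbab => bbbab => bab => b

ab->; bb->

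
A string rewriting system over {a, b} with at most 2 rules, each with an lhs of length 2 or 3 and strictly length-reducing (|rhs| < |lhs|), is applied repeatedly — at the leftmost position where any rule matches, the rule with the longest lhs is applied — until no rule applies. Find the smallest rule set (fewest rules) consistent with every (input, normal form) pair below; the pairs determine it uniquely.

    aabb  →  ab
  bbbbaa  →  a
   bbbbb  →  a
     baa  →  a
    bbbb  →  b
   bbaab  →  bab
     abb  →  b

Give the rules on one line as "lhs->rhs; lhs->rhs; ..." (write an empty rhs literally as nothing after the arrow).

  | aabb => bbb => ab
  | bbbbaa => abbaa => aaaa => baa => bb => a
  | bbbbb => abbb => aab => bb => a
  | baa => bb => a

aa->b; bb->a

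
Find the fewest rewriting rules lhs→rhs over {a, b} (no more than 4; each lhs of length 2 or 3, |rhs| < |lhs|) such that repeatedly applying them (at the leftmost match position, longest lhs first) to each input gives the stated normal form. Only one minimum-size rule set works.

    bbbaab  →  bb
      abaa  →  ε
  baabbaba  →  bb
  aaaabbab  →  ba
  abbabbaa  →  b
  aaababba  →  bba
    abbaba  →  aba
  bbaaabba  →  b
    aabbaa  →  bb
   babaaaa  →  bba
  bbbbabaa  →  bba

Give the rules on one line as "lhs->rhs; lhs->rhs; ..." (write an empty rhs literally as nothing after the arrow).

aa->b; abb->; bab->a; bbb->bb

  | bbbaab => bbaab => bbbb => bbb => bb
  | abaa => abb => ε
  | baabbaba => bbbbaba => bbbaba => bbaba => baa => bb
  | aaaabbab => baabbab => bbbbab => bbbab => bbab => ba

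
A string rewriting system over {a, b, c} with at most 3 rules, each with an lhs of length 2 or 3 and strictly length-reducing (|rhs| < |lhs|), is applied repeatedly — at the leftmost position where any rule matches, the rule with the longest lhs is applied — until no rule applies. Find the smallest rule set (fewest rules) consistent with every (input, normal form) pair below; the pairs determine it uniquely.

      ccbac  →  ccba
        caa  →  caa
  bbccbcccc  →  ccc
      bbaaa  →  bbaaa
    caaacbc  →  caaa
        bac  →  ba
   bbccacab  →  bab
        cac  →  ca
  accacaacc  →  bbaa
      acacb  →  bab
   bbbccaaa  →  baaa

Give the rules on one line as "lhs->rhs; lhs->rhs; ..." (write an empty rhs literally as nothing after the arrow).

  | ccbac => ccba
  | caa
  | bbccbcccc => bcbcccc => bcccc => ccc
  | bbaaa

ac->a; aca->ba; bc->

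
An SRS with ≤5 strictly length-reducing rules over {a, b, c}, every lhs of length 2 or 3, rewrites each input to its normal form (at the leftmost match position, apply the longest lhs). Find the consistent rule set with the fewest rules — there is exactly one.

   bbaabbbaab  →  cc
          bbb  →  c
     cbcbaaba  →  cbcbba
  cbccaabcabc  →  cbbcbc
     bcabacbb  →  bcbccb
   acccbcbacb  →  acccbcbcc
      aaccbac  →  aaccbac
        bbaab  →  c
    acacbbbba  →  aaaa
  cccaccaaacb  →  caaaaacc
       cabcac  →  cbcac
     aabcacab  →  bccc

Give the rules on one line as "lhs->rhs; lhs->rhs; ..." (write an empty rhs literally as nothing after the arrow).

ab->b; acb->cc; bbb->c; cca->aa

  | bbaabbbaab => bbabbbaab => bbbbbaab => cbbaab => cbbab => cbbb => cc
  | bbb => c
  | cbcbaaba => cbcbaba => cbcbba
  | cbccaabcabc => cbaaabcabc => cbaabcabc => cbabcabc => cbbcabc => cbbcbc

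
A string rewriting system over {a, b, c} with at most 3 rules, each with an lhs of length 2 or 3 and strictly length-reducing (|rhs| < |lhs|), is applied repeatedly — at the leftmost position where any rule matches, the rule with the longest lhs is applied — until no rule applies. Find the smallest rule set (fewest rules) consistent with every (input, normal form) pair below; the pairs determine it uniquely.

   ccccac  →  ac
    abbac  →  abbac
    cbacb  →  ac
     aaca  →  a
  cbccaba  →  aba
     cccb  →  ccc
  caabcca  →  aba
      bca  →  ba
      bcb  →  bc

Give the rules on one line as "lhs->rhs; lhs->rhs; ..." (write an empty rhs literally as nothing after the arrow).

  | ccccac => cccac => ccac => cac => ac
  | abbac
  | cbacb => cacb => acb => ac
  | aaca => aca => aa => a

aa->a; ca->a; cb->c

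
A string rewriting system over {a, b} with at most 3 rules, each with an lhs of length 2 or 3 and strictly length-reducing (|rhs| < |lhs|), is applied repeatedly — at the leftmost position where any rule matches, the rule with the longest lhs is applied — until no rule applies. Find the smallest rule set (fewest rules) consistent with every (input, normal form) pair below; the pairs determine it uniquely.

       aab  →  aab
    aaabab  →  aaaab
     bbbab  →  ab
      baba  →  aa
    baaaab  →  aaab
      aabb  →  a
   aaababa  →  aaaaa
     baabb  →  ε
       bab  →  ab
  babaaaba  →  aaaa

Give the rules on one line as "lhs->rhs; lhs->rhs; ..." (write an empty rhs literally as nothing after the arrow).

abb->; ba->a; baa->a

  | aab
  | aaabab => aaaab
  | bbbab => bbab => bab => ab
  | baba => aba => aa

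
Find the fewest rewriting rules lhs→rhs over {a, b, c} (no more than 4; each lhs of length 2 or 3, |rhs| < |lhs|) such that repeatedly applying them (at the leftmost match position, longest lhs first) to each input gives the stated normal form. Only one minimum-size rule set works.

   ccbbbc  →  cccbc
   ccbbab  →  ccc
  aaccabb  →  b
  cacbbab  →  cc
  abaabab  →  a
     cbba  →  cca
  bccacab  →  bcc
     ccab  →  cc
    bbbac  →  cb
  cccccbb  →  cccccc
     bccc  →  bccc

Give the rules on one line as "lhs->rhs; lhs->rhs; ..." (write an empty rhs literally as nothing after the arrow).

ab->; ac->; bb->c

  | ccbbbc => cccbc
  | ccbbab => cccab => ccc
  | aaccabb => acabb => abb => b
  | cacbbab => cbbab => ccab => cc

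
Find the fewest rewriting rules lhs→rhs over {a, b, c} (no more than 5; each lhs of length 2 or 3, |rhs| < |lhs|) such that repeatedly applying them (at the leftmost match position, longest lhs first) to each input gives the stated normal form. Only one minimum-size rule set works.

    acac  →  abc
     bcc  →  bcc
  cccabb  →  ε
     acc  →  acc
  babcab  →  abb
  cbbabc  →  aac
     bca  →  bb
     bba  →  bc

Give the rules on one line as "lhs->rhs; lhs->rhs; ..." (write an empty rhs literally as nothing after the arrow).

  | acac => abc
  | bcc
  | cccabb => ccbbb => cabb => bbb => ε
  | acc

ba->c; bbb->; ca->b; cb->a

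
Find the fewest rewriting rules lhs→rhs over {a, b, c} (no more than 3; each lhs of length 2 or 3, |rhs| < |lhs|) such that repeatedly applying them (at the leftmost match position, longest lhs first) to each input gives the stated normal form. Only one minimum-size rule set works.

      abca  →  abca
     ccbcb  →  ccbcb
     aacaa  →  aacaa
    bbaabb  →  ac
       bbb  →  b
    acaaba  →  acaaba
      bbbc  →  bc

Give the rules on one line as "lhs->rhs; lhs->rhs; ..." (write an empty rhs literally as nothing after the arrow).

  | abca
  | ccbcb
  | aacaa
  | bbaabb => aabb => ac

abb->c; bb->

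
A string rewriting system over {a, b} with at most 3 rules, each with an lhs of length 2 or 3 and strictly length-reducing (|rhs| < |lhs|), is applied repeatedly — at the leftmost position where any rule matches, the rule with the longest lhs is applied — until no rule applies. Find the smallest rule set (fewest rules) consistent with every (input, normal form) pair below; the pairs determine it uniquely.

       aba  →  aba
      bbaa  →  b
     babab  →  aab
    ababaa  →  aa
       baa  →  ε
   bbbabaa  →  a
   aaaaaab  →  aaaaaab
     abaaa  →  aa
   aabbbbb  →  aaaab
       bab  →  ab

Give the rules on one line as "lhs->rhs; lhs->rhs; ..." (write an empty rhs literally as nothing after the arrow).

  | aba
  | bbaa => b
  | babab => abab => aab
  | ababaa => aabaa => aa

abb->aa; baa->; bab->ab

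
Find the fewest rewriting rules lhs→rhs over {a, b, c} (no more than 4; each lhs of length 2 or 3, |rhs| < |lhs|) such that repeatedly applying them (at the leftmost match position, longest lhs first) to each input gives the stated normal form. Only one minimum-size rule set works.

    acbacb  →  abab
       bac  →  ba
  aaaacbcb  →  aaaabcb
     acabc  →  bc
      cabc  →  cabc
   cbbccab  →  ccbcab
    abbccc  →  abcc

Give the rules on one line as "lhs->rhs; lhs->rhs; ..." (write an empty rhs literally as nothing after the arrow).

  | acbacb => abacb => abab
  | bac => ba
  | aaaacbcb => aaaabcb
  | acabc => bc

ac->a; aca->; bbc->cb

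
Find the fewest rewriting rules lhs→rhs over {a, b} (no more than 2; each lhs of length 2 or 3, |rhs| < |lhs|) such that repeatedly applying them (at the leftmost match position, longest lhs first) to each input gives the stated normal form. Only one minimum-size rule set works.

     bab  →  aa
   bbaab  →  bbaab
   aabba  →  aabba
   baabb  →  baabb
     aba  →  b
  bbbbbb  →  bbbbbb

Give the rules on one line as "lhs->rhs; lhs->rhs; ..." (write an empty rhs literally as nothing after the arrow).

  | bab => aa
  | bbaab
  | aabba
  | baabb

aba->b; bab->aa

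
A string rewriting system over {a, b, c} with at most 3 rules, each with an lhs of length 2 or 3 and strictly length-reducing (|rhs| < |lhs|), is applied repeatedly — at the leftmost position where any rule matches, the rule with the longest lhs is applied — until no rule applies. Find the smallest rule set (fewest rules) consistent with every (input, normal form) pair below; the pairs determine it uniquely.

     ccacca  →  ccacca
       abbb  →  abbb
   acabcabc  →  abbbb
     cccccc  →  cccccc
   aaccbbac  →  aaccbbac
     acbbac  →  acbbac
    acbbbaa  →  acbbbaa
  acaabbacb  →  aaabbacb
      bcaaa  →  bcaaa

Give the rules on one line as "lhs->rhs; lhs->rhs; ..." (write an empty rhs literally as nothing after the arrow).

abc->bb; aca->aa

  | ccacca
  | abbb
  | acabcabc => aabcabc => abbabc => abbbb
  | cccccc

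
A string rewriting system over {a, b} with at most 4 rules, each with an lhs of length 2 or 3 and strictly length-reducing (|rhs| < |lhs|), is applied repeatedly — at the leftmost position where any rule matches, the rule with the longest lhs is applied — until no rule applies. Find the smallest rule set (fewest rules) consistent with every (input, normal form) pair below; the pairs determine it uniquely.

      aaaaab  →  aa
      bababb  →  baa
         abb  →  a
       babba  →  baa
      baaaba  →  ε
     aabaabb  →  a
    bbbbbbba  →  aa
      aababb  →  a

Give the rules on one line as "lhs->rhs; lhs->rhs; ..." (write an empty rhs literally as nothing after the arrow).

  | aaaaab => aab => aa
  | bababb => baabb => baab => baa
  | abb => ab => a
  | babba => baba => baa

aaa->; ab->a; bb->a; bba->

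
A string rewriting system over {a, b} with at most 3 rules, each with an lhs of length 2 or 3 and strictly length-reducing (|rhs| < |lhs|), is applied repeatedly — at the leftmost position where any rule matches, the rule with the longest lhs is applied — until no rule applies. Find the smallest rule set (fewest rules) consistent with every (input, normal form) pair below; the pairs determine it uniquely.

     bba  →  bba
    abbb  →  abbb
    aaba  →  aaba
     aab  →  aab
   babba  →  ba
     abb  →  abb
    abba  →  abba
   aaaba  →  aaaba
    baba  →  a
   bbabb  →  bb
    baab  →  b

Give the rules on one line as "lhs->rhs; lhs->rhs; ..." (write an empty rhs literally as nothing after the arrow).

  | bba
  | abbb
  | aaba
  | aab

baa->; bab->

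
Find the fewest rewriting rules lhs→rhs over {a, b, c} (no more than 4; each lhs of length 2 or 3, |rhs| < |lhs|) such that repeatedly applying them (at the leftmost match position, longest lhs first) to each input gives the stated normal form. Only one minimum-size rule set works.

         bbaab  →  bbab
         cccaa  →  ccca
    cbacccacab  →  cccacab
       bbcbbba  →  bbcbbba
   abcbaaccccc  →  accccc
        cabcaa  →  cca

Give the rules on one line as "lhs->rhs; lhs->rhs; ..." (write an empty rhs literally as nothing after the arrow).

  | bbaab => bbab
  | cccaa => ccca
  | cbacccacab => cccacab
  | bbcbbba

aa->a; abc->c; cba->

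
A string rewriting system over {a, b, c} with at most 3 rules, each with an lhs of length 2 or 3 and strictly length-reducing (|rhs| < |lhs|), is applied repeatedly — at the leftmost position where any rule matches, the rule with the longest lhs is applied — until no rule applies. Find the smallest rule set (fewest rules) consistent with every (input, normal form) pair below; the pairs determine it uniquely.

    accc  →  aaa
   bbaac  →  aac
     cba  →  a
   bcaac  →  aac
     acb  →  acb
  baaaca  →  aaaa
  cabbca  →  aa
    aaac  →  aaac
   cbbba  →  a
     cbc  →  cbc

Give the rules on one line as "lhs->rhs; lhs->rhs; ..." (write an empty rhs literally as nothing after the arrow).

  | accc => aaa
  | bbaac => baac => aac
  | cba => ca => a
  | bcaac => baac => aac

ba->a; ca->a; ccc->aa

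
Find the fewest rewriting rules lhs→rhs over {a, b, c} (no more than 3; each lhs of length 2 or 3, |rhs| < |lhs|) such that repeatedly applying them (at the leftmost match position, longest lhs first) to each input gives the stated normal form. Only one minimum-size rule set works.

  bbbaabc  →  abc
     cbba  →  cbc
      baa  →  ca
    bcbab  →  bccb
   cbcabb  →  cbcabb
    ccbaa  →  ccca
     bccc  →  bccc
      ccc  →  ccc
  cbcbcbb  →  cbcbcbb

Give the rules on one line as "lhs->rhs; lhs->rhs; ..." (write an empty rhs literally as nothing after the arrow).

  | bbbaabc => bbcabc => abc
  | cbba => cbc
  | baa => ca
  | bcbab => bccb

ba->c; bbc->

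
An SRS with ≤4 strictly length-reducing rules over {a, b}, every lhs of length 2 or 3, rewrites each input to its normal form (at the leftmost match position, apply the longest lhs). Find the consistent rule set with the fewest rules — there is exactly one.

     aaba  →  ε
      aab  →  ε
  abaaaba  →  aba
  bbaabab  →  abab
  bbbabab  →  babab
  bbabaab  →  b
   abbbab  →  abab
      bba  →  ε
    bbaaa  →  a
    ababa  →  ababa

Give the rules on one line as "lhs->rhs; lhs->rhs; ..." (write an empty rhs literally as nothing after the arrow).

  | aaba => bba => ε
  | aab => bb => ε
  | abaaaba => abaaba => abbba => aba
  | bbaabab => abab

aa->a; aab->bb; bb->; bba->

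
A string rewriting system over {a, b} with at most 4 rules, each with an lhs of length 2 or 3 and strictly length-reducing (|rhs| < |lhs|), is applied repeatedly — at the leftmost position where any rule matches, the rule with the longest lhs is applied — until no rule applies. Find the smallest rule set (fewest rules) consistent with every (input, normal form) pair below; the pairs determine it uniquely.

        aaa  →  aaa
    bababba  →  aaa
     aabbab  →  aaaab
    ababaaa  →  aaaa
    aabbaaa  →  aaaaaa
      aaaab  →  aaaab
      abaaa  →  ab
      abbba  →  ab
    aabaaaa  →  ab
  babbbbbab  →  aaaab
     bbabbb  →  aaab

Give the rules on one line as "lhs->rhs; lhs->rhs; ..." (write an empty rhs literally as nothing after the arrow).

  | aaa
  | bababba => bbbba => abba => aaa
  | aabbab => aaaab
  | ababaaa => bbaaa => aaaa

aba->b; baa->ab; bb->a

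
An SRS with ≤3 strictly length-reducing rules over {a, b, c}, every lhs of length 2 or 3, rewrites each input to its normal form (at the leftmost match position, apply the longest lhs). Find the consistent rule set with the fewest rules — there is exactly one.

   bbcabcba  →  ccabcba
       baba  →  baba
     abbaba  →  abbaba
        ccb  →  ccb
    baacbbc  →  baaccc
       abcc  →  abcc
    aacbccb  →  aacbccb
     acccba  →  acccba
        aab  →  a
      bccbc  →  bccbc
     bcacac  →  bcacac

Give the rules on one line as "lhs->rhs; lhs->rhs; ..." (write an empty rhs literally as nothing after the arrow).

aab->a; bbc->cc

  | bbcabcba => ccabcba
  | baba
  | abbaba
  | ccb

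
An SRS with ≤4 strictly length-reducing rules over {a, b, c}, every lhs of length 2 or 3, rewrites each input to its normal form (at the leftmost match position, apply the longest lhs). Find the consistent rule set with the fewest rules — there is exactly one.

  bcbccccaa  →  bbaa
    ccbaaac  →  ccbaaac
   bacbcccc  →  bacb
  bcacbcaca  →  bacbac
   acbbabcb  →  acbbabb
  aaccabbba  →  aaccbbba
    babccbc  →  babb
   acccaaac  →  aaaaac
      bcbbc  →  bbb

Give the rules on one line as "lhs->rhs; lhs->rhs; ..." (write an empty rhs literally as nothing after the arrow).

bc->b; ca->c; ccc->a

  | bcbccccaa => bbccccaa => bbcccaa => bbccaa => bbcaa => bbaa
  | ccbaaac
  | bacbcccc => bacbccc => bacbcc => bacbc => bacb
  | bcacbcaca => bacbcaca => bacbaca => bacbac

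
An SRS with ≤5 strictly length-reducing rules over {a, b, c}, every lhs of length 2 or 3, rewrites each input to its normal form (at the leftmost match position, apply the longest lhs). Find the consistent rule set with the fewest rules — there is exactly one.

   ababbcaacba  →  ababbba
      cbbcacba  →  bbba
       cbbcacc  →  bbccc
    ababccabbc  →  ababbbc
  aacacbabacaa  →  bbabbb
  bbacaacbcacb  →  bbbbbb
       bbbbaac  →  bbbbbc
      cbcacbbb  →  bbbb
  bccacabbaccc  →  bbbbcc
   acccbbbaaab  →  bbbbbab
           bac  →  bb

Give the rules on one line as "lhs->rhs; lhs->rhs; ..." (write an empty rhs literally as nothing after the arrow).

aa->b; ac->b; ca->c; cb->b

  | ababbcaacba => ababbcacba => ababbccba => ababbcba => ababbba
  | cbbcacba => bbcacba => bbccba => bbcba => bbba
  | cbbcacc => bbcacc => bbccc
  | ababccabbc => ababccbbc => ababcbbc => ababbbc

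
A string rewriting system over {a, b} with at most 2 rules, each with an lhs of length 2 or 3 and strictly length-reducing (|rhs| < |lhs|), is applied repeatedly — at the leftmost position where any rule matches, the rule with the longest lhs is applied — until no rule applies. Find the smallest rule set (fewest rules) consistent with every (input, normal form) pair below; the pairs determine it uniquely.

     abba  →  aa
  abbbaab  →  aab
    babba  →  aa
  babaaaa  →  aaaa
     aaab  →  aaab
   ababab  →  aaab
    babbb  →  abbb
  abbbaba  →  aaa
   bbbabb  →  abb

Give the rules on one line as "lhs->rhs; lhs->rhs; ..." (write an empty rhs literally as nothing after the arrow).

  | abba => aba => aa
  | abbbaab => abbab => abab => aab
  | babba => abba => aba => aa
  | babaaaa => abaaaa => aaaa

ba->a; baa->a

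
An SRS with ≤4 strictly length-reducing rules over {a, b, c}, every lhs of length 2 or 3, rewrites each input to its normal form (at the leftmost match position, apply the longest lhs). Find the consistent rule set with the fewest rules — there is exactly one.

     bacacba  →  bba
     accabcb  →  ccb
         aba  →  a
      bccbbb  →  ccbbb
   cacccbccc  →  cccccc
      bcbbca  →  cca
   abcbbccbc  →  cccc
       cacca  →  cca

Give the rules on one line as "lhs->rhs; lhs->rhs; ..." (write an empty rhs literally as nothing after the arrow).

ab->; ac->; bc->c

  | bacacba => bacba => bba
  | accabcb => cabcb => ccb
  | aba => a
  | bccbbb => ccbbb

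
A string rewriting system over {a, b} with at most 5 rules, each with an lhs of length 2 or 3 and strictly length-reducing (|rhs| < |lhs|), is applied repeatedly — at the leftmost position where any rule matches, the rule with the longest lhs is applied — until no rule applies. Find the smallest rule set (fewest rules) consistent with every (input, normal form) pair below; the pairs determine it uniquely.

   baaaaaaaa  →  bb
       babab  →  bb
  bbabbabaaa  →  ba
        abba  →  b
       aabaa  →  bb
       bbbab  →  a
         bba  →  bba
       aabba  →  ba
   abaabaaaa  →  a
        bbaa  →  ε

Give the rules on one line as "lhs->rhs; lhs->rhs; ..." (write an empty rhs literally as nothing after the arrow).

  | baaaaaaaa => bbaaaaaa => bbbaaaa => aaaa => baa => bb
  | babab => baab => baa => bb
  | bbabbabaaa => bbababaaa => bbaabaaa => bbaaaaa => bbbaaa => aaa => ba
  | abba => aba => aa => b

aa->b; aab->aa; ab->a; bbb->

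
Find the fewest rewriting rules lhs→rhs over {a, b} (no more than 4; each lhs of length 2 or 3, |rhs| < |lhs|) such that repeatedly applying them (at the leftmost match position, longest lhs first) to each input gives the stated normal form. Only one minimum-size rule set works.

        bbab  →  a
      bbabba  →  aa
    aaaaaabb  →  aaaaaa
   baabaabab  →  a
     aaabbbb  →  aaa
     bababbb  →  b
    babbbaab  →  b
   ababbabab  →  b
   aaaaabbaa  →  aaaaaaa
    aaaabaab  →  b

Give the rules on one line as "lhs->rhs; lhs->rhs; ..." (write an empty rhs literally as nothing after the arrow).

  | bbab => ba => a
  | bbabba => baba => aa
  | aaaaaabb => aaaaaa
  | baabaabab => aabaabab => abaabab => baabab => aabab => abab => bab => a

ab->b; abb->a; ba->a; bab->a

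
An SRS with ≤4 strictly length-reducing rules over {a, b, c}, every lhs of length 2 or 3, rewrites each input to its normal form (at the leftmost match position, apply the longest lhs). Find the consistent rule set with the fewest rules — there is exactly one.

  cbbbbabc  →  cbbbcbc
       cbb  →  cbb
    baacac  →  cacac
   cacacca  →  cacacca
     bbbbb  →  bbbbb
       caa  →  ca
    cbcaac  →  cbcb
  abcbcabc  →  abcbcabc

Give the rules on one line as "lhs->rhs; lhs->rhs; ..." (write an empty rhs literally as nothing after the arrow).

aa->a; aac->b; ba->c

  | cbbbbabc => cbbbcbc
  | cbb
  | baacac => cacac
  | cacacca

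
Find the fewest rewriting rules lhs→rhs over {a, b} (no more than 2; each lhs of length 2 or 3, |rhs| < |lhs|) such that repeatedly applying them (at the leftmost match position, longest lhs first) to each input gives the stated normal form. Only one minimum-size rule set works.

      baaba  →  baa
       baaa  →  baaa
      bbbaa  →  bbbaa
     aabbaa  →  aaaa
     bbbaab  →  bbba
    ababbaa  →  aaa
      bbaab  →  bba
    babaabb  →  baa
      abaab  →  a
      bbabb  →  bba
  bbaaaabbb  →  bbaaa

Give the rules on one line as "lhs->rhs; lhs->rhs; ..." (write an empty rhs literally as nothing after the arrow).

ab->; abb->a

  | baaba => baa
  | baaa
  | bbbaa
  | aabbaa => aaaa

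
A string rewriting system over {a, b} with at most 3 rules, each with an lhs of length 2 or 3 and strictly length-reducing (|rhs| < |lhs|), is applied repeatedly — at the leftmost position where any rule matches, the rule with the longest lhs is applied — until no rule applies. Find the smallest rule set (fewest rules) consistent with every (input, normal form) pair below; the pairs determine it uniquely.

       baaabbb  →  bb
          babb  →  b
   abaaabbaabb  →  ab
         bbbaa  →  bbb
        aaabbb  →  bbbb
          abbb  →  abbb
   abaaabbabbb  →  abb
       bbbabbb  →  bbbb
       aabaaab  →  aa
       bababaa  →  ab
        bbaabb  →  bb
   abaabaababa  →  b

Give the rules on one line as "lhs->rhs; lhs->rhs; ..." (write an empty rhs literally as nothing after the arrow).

aaa->b; ba->b; bab->

  | baaabbb => baabbb => babbb => bb
  | babb => b
  | abaaabbaabb => abaabbaabb => ababbaabb => abaabb => ababb => ab
  | bbbaa => bbba => bbb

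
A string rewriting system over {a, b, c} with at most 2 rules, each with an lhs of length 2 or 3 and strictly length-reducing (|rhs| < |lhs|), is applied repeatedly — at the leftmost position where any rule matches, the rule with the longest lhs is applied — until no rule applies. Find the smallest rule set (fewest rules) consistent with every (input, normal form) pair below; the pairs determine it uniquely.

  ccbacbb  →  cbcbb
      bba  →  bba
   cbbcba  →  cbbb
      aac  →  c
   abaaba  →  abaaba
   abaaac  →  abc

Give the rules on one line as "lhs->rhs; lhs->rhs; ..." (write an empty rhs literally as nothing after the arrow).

ac->c; cba->b

  | ccbacbb => cbcbb
  | bba
  | cbbcba => cbbb
  | aac => ac => c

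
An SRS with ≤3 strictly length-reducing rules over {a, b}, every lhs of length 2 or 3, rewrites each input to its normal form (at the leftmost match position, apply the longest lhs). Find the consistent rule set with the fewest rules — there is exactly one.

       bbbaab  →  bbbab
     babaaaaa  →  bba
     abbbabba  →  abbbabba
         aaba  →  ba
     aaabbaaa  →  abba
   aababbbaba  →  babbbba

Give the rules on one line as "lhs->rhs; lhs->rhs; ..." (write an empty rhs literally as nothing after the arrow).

aa->a; aba->ba

  | bbbaab => bbbab
  | babaaaaa => bbaaaaa => bbaaaa => bbaaa => bbaa => bba
  | abbbabba
  | aaba => aba => ba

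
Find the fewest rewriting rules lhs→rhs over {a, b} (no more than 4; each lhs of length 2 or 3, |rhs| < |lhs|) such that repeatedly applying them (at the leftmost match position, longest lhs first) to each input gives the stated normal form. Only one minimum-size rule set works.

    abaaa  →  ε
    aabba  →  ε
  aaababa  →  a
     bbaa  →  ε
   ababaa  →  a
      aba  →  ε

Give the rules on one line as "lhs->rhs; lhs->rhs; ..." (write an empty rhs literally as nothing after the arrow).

  | abaaa => abaa => aba => ab => ε
  | aabba => aba => ab => ε
  | aaababa => aaabba => aaba => aab => a
  | bbaa => ba => ε

ab->; aba->ab; ba->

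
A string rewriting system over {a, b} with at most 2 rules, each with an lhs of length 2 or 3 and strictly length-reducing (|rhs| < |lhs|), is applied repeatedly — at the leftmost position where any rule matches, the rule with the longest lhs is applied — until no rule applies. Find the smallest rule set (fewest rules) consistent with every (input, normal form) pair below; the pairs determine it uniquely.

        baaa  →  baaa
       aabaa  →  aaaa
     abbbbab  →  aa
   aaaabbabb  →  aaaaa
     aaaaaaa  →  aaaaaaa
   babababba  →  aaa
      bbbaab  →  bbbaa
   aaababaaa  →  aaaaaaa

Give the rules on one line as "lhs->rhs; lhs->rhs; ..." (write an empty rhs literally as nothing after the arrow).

  | baaa
  | aabaa => aaaa
  | abbbbab => abbbab => abbab => abab => aab => aa
  | aaaabbabb => aaaababb => aaaaabb => aaaaab => aaaaa

ab->a; bab->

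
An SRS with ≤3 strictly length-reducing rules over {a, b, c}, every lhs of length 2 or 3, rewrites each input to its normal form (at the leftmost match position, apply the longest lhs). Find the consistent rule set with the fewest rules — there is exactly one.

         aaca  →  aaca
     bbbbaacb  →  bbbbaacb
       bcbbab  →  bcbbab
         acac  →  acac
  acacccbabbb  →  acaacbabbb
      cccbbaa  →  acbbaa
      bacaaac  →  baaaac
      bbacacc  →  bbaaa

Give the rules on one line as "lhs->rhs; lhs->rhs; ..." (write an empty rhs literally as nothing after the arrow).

  | aaca
  | bbbbaacb
  | bcbbab
  | acac

bac->ba; cc->a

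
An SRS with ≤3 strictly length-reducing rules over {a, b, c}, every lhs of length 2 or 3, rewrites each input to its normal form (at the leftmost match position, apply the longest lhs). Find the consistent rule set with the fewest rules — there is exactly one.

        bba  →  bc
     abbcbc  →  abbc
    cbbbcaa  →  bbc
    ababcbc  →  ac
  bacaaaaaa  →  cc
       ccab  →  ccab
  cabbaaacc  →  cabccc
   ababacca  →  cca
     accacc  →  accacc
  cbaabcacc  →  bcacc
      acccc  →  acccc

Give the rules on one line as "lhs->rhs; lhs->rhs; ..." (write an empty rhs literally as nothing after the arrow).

  | bba => bc
  | abbcbc => abbc
  | cbbbcaa => bbcaa => bbc
  | ababcbc => acbcbc => acbc => ac

aa->; ba->c; cb->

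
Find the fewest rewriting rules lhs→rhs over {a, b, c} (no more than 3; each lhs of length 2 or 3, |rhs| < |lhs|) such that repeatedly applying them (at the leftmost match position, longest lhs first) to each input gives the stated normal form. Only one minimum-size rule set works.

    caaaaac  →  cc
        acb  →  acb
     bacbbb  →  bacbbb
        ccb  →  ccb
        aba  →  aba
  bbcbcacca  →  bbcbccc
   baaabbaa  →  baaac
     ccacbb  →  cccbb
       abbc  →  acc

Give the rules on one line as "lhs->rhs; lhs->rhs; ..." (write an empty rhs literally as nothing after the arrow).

  | caaaaac => caaaac => caaac => caac => cac => cc
  | acb
  | bacbbb
  | ccb

abb->ac; ca->c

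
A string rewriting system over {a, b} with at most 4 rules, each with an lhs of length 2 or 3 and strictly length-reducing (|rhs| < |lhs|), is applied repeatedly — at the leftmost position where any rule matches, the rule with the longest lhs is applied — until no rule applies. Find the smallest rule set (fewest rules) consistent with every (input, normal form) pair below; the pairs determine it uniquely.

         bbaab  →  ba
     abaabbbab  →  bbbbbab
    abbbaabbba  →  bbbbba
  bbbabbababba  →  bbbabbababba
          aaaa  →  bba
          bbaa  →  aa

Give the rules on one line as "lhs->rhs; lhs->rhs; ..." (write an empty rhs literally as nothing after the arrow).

  | bbaab => baab => aab => ba
  | abaabbbab => aaabbbab => bbbbbab
  | abbbaabbba => abbaabbba => abaabbba => aaabbba => bbbbba
  | bbbabbababba

aaa->bb; aab->ba; baa->aa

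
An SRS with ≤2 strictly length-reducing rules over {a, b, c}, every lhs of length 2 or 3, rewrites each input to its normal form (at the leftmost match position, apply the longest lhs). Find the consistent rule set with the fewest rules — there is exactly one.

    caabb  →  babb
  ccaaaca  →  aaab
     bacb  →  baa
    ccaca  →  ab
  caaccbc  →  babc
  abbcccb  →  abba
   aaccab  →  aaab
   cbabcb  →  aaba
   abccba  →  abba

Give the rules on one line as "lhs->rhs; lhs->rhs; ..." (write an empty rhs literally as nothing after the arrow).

ca->b; cb->a

  | caabb => babb
  | ccaaaca => cbaaca => aaaca => aaab
  | bacb => baa
  | ccaca => cbca => aca => ab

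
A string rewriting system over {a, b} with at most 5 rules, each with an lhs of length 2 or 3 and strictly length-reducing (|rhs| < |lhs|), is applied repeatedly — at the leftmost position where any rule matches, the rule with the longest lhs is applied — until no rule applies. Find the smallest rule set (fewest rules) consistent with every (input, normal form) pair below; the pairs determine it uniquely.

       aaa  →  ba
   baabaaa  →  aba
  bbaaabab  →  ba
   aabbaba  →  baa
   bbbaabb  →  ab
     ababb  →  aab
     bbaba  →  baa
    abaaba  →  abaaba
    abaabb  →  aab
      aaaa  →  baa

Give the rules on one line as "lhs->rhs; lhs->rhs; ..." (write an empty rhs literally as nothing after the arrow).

aaa->ba; abb->bb; bab->a; bbb->a

  | aaa => ba
  | baabaaa => baabba => babba => aba
  | bbaaabab => bbbabab => aabab => aaa => ba
  | aabbaba => abbaba => bbaba => baa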